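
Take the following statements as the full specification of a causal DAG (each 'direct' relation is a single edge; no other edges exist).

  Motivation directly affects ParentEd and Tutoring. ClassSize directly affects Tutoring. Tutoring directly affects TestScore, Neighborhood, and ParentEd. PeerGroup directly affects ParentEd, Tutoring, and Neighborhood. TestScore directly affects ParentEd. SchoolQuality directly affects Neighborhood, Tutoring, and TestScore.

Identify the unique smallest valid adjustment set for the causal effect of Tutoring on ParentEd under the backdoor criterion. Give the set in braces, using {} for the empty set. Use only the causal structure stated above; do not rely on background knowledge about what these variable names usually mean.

Variables eligible for adjustment (non-descendants of Tutoring, excluding Tutoring and ParentEd): {ClassSize, Motivation, PeerGroup, SchoolQuality}.
Backdoor paths from Tutoring to ParentEd:
  P1: Tutoring <- Motivation -> ParentEd
  P2: Tutoring <- PeerGroup -> ParentEd
  P3: Tutoring <- PeerGroup -> Neighborhood <- SchoolQuality -> TestScore -> ParentEd
  P4: Tutoring <- SchoolQuality -> TestScore -> ParentEd
  P5: Tutoring <- SchoolQuality -> Neighborhood <- PeerGroup -> ParentEd
The empty set is not sufficient: P1 (Tutoring <- Motivation -> ParentEd) has no collider blocking it and no conditioned non-collider, so it is open.
Try {Motivation, PeerGroup, SchoolQuality}:
  P1: blocked at fork node Motivation ∈ conditioning set.
  P2: blocked at fork node PeerGroup ∈ conditioning set.
  P3: blocked at fork node PeerGroup ∈ conditioning set.
  P4: blocked at fork node SchoolQuality ∈ conditioning set.
  P5: blocked at fork node SchoolQuality ∈ conditioning set.
{Motivation, PeerGroup, SchoolQuality} contains no descendant of Tutoring and blocks every backdoor path.
Every element of {Motivation, PeerGroup, SchoolQuality} is needed (dropping Motivation leaves P1 open; dropping PeerGroup leaves P2 open; dropping SchoolQuality leaves P4 open), so no proper subset is valid.
Among all size-3 subsets of the eligible variables, only {Motivation, PeerGroup, SchoolQuality} blocks every backdoor path, so it is the unique smallest valid adjustment set.

{Motivation, PeerGroup, SchoolQuality}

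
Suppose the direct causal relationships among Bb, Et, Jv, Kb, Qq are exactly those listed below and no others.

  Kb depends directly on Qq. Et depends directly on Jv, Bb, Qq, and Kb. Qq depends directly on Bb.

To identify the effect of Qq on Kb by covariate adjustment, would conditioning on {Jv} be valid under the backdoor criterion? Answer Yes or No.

Yes

Backdoor paths from Qq to Kb (paths whose first edge points into Qq):
  P1: Qq <- Bb -> Et <- Kb
Condition 1 (no descendant of Qq in the set): holds — descendants of Qq are {Et, Kb}; none are in {Jv}.
Condition 2 (every backdoor path blocked by {Jv}):
  P1: blocked at collider Et (neither it nor any descendant is in the conditioning set).
{Jv} satisfies the backdoor criterion.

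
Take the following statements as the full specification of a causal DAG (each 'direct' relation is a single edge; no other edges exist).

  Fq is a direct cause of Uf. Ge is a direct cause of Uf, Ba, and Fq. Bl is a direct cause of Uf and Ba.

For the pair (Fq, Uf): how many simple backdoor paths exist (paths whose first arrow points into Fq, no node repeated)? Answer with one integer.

A backdoor path from Fq to Uf is any simple undirected path whose first edge points into Fq (i.e. leaves Fq via a parent).
Parents of Fq: {Ge}.
Enumerating:
  P1: Fq <- Ge -> Ba <- Bl -> Uf
  P2: Fq <- Ge -> Uf
That exhausts the simple backdoor paths. Count: 2.

2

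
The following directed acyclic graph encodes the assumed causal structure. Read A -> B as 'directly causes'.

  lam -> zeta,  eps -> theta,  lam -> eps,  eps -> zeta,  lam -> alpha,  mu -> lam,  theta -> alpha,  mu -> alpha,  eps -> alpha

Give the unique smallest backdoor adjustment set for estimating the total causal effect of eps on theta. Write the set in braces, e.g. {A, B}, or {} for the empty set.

{}

Variables eligible for adjustment (non-descendants of eps, excluding eps and theta): {lam, mu}.
Backdoor paths from eps to theta:
  P1: eps <- lam <- mu -> alpha <- theta
  P2: eps <- lam -> alpha <- theta
Each backdoor path contains an unconditioned collider, so every path is already blocked with the empty conditioning set:
  P1: blocked at collider alpha (neither it nor any descendant is in the conditioning set).
  P2: blocked at collider alpha (neither it nor any descendant is in the conditioning set).
The empty set is therefore the unique smallest valid set.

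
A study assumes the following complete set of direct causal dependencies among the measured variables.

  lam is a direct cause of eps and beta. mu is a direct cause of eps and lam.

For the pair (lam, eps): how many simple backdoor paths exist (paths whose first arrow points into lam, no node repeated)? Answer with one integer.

A backdoor path from lam to eps is any simple undirected path whose first edge points into lam (i.e. leaves lam via a parent).
Parents of lam: {mu}.
Enumerating:
  P1: lam <- mu -> eps
That exhausts the simple backdoor paths. Count: 1.

1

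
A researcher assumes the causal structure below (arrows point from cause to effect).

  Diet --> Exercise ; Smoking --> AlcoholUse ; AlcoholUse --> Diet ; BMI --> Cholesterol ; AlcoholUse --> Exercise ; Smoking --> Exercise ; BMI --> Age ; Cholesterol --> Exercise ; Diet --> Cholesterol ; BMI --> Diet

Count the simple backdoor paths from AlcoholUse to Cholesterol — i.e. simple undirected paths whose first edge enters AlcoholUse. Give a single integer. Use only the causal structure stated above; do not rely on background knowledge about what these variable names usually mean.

3

A backdoor path from AlcoholUse to Cholesterol is any simple undirected path whose first edge points into AlcoholUse (i.e. leaves AlcoholUse via a parent).
Parents of AlcoholUse: {Smoking}.
Enumerating:
  P1: AlcoholUse <- Smoking -> Exercise <- Diet <- BMI -> Cholesterol
  P2: AlcoholUse <- Smoking -> Exercise <- Diet -> Cholesterol
  P3: AlcoholUse <- Smoking -> Exercise <- Cholesterol
That exhausts the simple backdoor paths. Count: 3.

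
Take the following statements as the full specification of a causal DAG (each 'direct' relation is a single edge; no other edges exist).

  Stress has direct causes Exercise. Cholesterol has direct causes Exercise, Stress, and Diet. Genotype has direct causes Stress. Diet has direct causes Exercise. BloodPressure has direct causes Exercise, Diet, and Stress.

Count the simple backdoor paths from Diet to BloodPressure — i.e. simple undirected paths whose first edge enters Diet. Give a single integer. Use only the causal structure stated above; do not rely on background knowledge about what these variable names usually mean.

A backdoor path from Diet to BloodPressure is any simple undirected path whose first edge points into Diet (i.e. leaves Diet via a parent).
Parents of Diet: {Exercise}.
Enumerating:
  P1: Diet <- Exercise -> Stress -> BloodPressure
  P2: Diet <- Exercise -> BloodPressure
  P3: Diet <- Exercise -> Cholesterol <- Stress -> BloodPressure
That exhausts the simple backdoor paths. Count: 3.

3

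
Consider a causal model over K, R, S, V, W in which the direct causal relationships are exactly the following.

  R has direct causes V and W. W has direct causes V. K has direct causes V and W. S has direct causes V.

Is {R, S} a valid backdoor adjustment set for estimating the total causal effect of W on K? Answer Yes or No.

Backdoor paths from W to K (paths whose first edge points into W):
  P1: W <- V -> K
Condition 1 (no descendant of W in the set): FAILS — R is a descendant of W.
Condition 2 (every backdoor path blocked by {R, S}):
  P1: open — no interior node is in the conditioning set.
{R, S} does not satisfy the backdoor criterion.

No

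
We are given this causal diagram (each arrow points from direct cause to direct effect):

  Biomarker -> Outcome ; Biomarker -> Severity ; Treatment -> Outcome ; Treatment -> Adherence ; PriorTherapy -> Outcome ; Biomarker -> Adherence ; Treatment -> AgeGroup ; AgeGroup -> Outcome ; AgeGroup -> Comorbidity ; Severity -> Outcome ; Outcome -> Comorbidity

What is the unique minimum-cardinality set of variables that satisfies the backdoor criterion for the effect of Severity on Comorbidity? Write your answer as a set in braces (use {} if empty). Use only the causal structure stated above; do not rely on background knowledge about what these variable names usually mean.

{Biomarker}

Variables eligible for adjustment (non-descendants of Severity, excluding Severity and Comorbidity): {Adherence, AgeGroup, Biomarker, PriorTherapy, Treatment}.
Backdoor paths from Severity to Comorbidity:
  P1: Severity <- Biomarker -> Outcome <- Treatment -> AgeGroup -> Comorbidity
  P2: Severity <- Biomarker -> Outcome <- AgeGroup -> Comorbidity
  P3: Severity <- Biomarker -> Outcome -> Comorbidity
  P4: Severity <- Biomarker -> Adherence <- Treatment -> AgeGroup -> Outcome -> Comorbidity
  P5: Severity <- Biomarker -> Adherence <- Treatment -> AgeGroup -> Comorbidity
  P6: Severity <- Biomarker -> Adherence <- Treatment -> Outcome <- AgeGroup -> Comorbidity
  P7: Severity <- Biomarker -> Adherence <- Treatment -> Outcome -> Comorbidity
The empty set is not sufficient: P3 (Severity <- Biomarker -> Outcome -> Comorbidity) has no collider blocking it and no conditioned non-collider, so it is open.
Try {Biomarker}:
  P1: blocked at fork node Biomarker ∈ conditioning set.
  P2: blocked at fork node Biomarker ∈ conditioning set.
  P3: blocked at fork node Biomarker ∈ conditioning set.
  P4: blocked at fork node Biomarker ∈ conditioning set.
  P5: blocked at fork node Biomarker ∈ conditioning set.
  P6: blocked at fork node Biomarker ∈ conditioning set.
  P7: blocked at fork node Biomarker ∈ conditioning set.
{Biomarker} contains no descendant of Severity and blocks every backdoor path.
No other singleton works — e.g. {PriorTherapy} leaves P3 open — so {Biomarker} is the unique smallest valid adjustment set.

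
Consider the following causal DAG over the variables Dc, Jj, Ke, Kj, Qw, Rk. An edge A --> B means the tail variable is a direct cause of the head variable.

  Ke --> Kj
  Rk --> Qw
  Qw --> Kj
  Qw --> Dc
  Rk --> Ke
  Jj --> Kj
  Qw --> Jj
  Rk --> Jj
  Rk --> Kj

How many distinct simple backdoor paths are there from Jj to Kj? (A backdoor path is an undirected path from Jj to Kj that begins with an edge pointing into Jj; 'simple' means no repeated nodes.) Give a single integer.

A backdoor path from Jj to Kj is any simple undirected path whose first edge points into Jj (i.e. leaves Jj via a parent).
Parents of Jj: {Qw, Rk}.
Enumerating:
  P1: Jj <- Rk -> Ke -> Kj
  P2: Jj <- Rk -> Qw -> Kj
  P3: Jj <- Rk -> Kj
  P4: Jj <- Qw <- Rk -> Ke -> Kj
  P5: Jj <- Qw <- Rk -> Kj
  P6: Jj <- Qw -> Kj
That exhausts the simple backdoor paths. Count: 6.

6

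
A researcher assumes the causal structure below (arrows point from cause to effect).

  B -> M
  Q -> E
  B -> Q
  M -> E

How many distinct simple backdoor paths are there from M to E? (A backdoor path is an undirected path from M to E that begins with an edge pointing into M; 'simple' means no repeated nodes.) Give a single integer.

1

A backdoor path from M to E is any simple undirected path whose first edge points into M (i.e. leaves M via a parent).
Parents of M: {B}.
Enumerating:
  P1: M <- B -> Q -> E
That exhausts the simple backdoor paths. Count: 1.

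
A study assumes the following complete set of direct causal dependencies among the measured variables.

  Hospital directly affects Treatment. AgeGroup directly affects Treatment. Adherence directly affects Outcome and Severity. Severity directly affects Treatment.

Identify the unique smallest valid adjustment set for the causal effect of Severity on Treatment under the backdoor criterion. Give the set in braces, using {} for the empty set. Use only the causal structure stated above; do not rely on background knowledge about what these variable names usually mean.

Variables eligible for adjustment (non-descendants of Severity, excluding Severity and Treatment): {Adherence, AgeGroup, Hospital, Outcome}.
Backdoor paths from Severity to Treatment:
  (none)
With no backdoor paths the empty set already satisfies the criterion, and it is trivially minimal.

{}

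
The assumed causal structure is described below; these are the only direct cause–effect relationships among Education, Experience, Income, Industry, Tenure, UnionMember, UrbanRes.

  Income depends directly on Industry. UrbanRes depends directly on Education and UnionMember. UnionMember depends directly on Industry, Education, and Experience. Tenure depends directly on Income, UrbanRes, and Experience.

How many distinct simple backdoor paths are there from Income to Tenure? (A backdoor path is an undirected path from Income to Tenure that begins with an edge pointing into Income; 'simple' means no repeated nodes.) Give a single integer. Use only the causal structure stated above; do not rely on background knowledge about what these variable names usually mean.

A backdoor path from Income to Tenure is any simple undirected path whose first edge points into Income (i.e. leaves Income via a parent).
Parents of Income: {Industry}.
Enumerating:
  P1: Income <- Industry -> UnionMember <- Experience -> Tenure
  P2: Income <- Industry -> UnionMember <- Education -> UrbanRes -> Tenure
  P3: Income <- Industry -> UnionMember -> UrbanRes -> Tenure
That exhausts the simple backdoor paths. Count: 3.

3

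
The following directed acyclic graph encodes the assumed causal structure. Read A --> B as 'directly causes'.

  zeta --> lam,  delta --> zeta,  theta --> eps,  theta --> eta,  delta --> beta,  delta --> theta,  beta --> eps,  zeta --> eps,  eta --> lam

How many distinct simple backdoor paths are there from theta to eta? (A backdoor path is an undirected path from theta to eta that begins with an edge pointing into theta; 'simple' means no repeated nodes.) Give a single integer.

2

A backdoor path from theta to eta is any simple undirected path whose first edge points into theta (i.e. leaves theta via a parent).
Parents of theta: {delta}.
Enumerating:
  P1: theta <- delta -> zeta -> lam <- eta
  P2: theta <- delta -> beta -> eps <- zeta -> lam <- eta
That exhausts the simple backdoor paths. Count: 2.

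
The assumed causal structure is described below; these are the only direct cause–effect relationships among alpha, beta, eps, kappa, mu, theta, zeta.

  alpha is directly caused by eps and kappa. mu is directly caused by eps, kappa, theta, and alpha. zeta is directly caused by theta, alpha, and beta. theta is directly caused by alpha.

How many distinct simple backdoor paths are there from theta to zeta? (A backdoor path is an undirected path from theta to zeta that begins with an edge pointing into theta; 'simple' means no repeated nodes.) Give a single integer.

A backdoor path from theta to zeta is any simple undirected path whose first edge points into theta (i.e. leaves theta via a parent).
Parents of theta: {alpha}.
Enumerating:
  P1: theta <- alpha -> zeta
That exhausts the simple backdoor paths. Count: 1.

1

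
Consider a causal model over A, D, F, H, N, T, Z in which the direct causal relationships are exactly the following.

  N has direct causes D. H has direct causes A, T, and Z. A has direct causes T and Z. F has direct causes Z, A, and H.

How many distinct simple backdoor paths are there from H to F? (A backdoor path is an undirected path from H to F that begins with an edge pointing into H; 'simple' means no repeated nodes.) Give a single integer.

A backdoor path from H to F is any simple undirected path whose first edge points into H (i.e. leaves H via a parent).
Parents of H: {A, T, Z}.
Enumerating:
  P1: H <- Z -> A -> F
  P2: H <- Z -> F
  P3: H <- T -> A <- Z -> F
  P4: H <- T -> A -> F
  P5: H <- A <- Z -> F
  P6: H <- A -> F
That exhausts the simple backdoor paths. Count: 6.

6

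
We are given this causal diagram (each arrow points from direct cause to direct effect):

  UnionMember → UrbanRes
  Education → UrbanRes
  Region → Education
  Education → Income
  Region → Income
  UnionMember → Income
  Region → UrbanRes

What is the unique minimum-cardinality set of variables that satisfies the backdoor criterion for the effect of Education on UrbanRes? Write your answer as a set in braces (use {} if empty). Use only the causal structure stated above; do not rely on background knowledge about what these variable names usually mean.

Variables eligible for adjustment (non-descendants of Education, excluding Education and UrbanRes): {Region, UnionMember}.
Backdoor paths from Education to UrbanRes:
  P1: Education <- Region -> Income <- UnionMember -> UrbanRes
  P2: Education <- Region -> UrbanRes
The empty set is not sufficient: P2 (Education <- Region -> UrbanRes) has no collider blocking it and no conditioned non-collider, so it is open.
Try {Region}:
  P1: blocked at fork node Region ∈ conditioning set.
  P2: blocked at fork node Region ∈ conditioning set.
{Region} contains no descendant of Education and blocks every backdoor path.
No other singleton works — e.g. {UnionMember} leaves P2 open — so {Region} is the unique smallest valid adjustment set.

{Region}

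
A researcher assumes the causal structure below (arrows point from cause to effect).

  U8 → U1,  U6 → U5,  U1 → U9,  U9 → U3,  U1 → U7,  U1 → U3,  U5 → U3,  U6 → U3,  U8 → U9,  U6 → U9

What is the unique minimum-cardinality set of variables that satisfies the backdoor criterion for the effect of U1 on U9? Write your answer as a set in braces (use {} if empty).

{U8}

Variables eligible for adjustment (non-descendants of U1, excluding U1 and U9): {U5, U6, U8}.
Backdoor paths from U1 to U9:
  P1: U1 <- U8 -> U9
The empty set is not sufficient: P1 (U1 <- U8 -> U9) has no collider blocking it and no conditioned non-collider, so it is open.
Try {U8}:
  P1: blocked at fork node U8 ∈ conditioning set.
{U8} contains no descendant of U1 and blocks every backdoor path.
No other singleton works — e.g. {U6} leaves P1 open — so {U8} is the unique smallest valid adjustment set.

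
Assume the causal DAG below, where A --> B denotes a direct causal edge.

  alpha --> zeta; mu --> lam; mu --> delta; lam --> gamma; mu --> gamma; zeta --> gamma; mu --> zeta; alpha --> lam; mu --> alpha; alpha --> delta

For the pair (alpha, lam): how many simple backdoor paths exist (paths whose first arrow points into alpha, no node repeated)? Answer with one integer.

3

A backdoor path from alpha to lam is any simple undirected path whose first edge points into alpha (i.e. leaves alpha via a parent).
Parents of alpha: {mu}.
Enumerating:
  P1: alpha <- mu -> lam
  P2: alpha <- mu -> zeta -> gamma <- lam
  P3: alpha <- mu -> gamma <- lam
That exhausts the simple backdoor paths. Count: 3.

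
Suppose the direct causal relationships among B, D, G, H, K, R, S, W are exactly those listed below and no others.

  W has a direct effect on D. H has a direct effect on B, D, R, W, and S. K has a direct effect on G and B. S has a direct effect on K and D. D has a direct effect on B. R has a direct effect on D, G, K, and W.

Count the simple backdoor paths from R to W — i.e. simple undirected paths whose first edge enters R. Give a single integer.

6

A backdoor path from R to W is any simple undirected path whose first edge points into R (i.e. leaves R via a parent).
Parents of R: {H}.
Enumerating:
  P1: R <- H -> W
  P2: R <- H -> S -> D <- W
  P3: R <- H -> S -> K -> B <- D <- W
  P4: R <- H -> D <- W
  P5: R <- H -> B <- D <- W
  P6: R <- H -> B <- K <- S -> D <- W
That exhausts the simple backdoor paths. Count: 6.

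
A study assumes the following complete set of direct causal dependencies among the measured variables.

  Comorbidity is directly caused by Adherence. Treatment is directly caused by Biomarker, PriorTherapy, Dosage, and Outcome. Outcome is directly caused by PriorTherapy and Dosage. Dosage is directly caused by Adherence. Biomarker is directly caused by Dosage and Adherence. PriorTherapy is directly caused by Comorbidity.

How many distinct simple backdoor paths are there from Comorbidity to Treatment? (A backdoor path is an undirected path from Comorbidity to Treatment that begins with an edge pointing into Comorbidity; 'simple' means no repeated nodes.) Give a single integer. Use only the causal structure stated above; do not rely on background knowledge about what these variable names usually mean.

8

A backdoor path from Comorbidity to Treatment is any simple undirected path whose first edge points into Comorbidity (i.e. leaves Comorbidity via a parent).
Parents of Comorbidity: {Adherence}.
Enumerating:
  P1: Comorbidity <- Adherence -> Dosage -> Outcome <- PriorTherapy -> Treatment
  P2: Comorbidity <- Adherence -> Dosage -> Outcome -> Treatment
  P3: Comorbidity <- Adherence -> Dosage -> Biomarker -> Treatment
  P4: Comorbidity <- Adherence -> Dosage -> Treatment
  P5: Comorbidity <- Adherence -> Biomarker <- Dosage -> Outcome <- PriorTherapy -> Treatment
  P6: Comorbidity <- Adherence -> Biomarker <- Dosage -> Outcome -> Treatment
  P7: Comorbidity <- Adherence -> Biomarker <- Dosage -> Treatment
  P8: Comorbidity <- Adherence -> Biomarker -> Treatment
That exhausts the simple backdoor paths. Count: 8.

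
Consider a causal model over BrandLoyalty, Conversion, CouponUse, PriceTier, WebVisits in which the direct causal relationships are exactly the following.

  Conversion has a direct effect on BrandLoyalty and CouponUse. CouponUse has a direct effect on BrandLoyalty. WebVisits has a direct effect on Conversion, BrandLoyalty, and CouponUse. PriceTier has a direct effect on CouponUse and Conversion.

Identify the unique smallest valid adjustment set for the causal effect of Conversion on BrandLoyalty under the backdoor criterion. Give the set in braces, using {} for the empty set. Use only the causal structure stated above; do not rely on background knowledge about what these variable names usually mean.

{PriceTier, WebVisits}

Variables eligible for adjustment (non-descendants of Conversion, excluding Conversion and BrandLoyalty): {PriceTier, WebVisits}.
Backdoor paths from Conversion to BrandLoyalty:
  P1: Conversion <- PriceTier -> CouponUse <- WebVisits -> BrandLoyalty
  P2: Conversion <- PriceTier -> CouponUse -> BrandLoyalty
  P3: Conversion <- WebVisits -> CouponUse -> BrandLoyalty
  P4: Conversion <- WebVisits -> BrandLoyalty
The empty set is not sufficient: P2 (Conversion <- PriceTier -> CouponUse -> BrandLoyalty) has no collider blocking it and no conditioned non-collider, so it is open.
Try {PriceTier, WebVisits}:
  P1: blocked at fork node PriceTier ∈ conditioning set.
  P2: blocked at fork node PriceTier ∈ conditioning set.
  P3: blocked at fork node WebVisits ∈ conditioning set.
  P4: blocked at fork node WebVisits ∈ conditioning set.
{PriceTier, WebVisits} contains no descendant of Conversion and blocks every backdoor path.
Every element of {PriceTier, WebVisits} is needed (dropping PriceTier leaves P2 open; dropping WebVisits leaves P3 open), so no proper subset is valid.
Among all size-2 subsets of the eligible variables, only {PriceTier, WebVisits} blocks every backdoor path, so it is the unique smallest valid adjustment set.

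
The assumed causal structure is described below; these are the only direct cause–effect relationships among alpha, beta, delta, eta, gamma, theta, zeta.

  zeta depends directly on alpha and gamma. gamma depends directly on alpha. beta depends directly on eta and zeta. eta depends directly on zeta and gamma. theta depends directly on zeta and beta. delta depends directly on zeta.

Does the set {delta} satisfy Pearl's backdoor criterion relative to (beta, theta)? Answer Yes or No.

Backdoor paths from beta to theta (paths whose first edge points into beta):
  P1: beta <- zeta -> theta
  P2: beta <- eta <- gamma <- alpha -> zeta -> theta
  P3: beta <- eta <- gamma -> zeta -> theta
  P4: beta <- eta <- zeta -> theta
Condition 1 (no descendant of beta in the set): holds — descendants of beta are {theta}; none are in {delta}.
Condition 2 (every backdoor path blocked by {delta}):
  P1: open — no interior node is in the conditioning set.
  P2: open — no interior node is in the conditioning set.
  P3: open — no interior node is in the conditioning set.
  P4: open — no interior node is in the conditioning set.
{delta} does not satisfy the backdoor criterion.

No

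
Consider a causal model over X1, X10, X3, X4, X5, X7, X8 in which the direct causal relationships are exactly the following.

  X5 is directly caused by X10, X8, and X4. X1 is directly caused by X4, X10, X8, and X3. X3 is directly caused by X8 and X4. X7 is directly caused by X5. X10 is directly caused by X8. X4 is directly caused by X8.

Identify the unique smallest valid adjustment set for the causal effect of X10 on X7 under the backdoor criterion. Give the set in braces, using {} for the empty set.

Variables eligible for adjustment (non-descendants of X10, excluding X10 and X7): {X3, X4, X8}.
Backdoor paths from X10 to X7:
  P1: X10 <- X8 -> X4 -> X5 -> X7
  P2: X10 <- X8 -> X5 -> X7
  P3: X10 <- X8 -> X3 <- X4 -> X5 -> X7
  P4: X10 <- X8 -> X3 -> X1 <- X4 -> X5 -> X7
  P5: X10 <- X8 -> X1 <- X4 -> X5 -> X7
  P6: X10 <- X8 -> X1 <- X3 <- X4 -> X5 -> X7
The empty set is not sufficient: P1 (X10 <- X8 -> X4 -> X5 -> X7) has no collider blocking it and no conditioned non-collider, so it is open.
Try {X8}:
  P1: blocked at fork node X8 ∈ conditioning set.
  P2: blocked at fork node X8 ∈ conditioning set.
  P3: blocked at fork node X8 ∈ conditioning set.
  P4: blocked at fork node X8 ∈ conditioning set.
  P5: blocked at fork node X8 ∈ conditioning set.
  P6: blocked at fork node X8 ∈ conditioning set.
{X8} contains no descendant of X10 and blocks every backdoor path.
No other singleton works — e.g. {X4} leaves P2 open — so {X8} is the unique smallest valid adjustment set.

{X8}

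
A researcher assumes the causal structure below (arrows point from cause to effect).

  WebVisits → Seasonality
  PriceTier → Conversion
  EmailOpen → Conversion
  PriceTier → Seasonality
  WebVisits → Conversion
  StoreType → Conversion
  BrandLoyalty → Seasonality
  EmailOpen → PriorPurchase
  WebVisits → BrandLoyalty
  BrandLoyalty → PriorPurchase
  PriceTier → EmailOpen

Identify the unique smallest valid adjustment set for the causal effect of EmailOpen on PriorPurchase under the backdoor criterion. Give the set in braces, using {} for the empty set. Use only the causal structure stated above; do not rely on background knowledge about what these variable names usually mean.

{}

Variables eligible for adjustment (non-descendants of EmailOpen, excluding EmailOpen and PriorPurchase): {BrandLoyalty, PriceTier, Seasonality, StoreType, WebVisits}.
Backdoor paths from EmailOpen to PriorPurchase:
  P1: EmailOpen <- PriceTier -> Conversion <- WebVisits -> BrandLoyalty -> PriorPurchase
  P2: EmailOpen <- PriceTier -> Conversion <- WebVisits -> Seasonality <- BrandLoyalty -> PriorPurchase
  P3: EmailOpen <- PriceTier -> Seasonality <- WebVisits -> BrandLoyalty -> PriorPurchase
  P4: EmailOpen <- PriceTier -> Seasonality <- BrandLoyalty -> PriorPurchase
Each backdoor path contains an unconditioned collider, so every path is already blocked with the empty conditioning set:
  P1: blocked at collider Conversion (neither it nor any descendant is in the conditioning set).
  P2: blocked at collider Conversion (neither it nor any descendant is in the conditioning set).
  P3: blocked at collider Seasonality (neither it nor any descendant is in the conditioning set).
  P4: blocked at collider Seasonality (neither it nor any descendant is in the conditioning set).
The empty set is therefore the unique smallest valid set.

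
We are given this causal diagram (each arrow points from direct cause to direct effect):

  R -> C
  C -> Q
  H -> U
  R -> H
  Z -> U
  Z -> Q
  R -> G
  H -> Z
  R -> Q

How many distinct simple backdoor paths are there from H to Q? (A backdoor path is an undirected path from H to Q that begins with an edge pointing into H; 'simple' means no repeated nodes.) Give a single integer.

2

A backdoor path from H to Q is any simple undirected path whose first edge points into H (i.e. leaves H via a parent).
Parents of H: {R}.
Enumerating:
  P1: H <- R -> C -> Q
  P2: H <- R -> Q
That exhausts the simple backdoor paths. Count: 2.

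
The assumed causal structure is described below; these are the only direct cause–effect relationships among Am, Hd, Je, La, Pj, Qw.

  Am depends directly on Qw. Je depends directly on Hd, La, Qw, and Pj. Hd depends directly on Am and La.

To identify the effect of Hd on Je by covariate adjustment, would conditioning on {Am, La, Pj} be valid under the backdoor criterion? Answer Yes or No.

Backdoor paths from Hd to Je (paths whose first edge points into Hd):
  P1: Hd <- La -> Je
  P2: Hd <- Am <- Qw -> Je
Condition 1 (no descendant of Hd in the set): holds — descendants of Hd are {Je}; none are in {Am, La, Pj}.
Condition 2 (every backdoor path blocked by {Am, La, Pj}):
  P1: blocked at fork node La ∈ conditioning set.
  P2: blocked at chain node Am ∈ conditioning set.
{Am, La, Pj} satisfies the backdoor criterion.

Yes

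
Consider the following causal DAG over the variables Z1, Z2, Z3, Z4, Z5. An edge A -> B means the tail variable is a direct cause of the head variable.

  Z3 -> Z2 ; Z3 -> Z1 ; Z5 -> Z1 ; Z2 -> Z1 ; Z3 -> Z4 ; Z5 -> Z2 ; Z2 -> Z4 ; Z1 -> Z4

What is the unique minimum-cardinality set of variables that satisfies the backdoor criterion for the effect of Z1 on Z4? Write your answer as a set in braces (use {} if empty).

Variables eligible for adjustment (non-descendants of Z1, excluding Z1 and Z4): {Z2, Z3, Z5}.
Backdoor paths from Z1 to Z4:
  P1: Z1 <- Z3 -> Z2 -> Z4
  P2: Z1 <- Z3 -> Z4
  P3: Z1 <- Z5 -> Z2 <- Z3 -> Z4
  P4: Z1 <- Z5 -> Z2 -> Z4
  P5: Z1 <- Z2 <- Z3 -> Z4
  P6: Z1 <- Z2 -> Z4
The empty set is not sufficient: P1 (Z1 <- Z3 -> Z2 -> Z4) has no collider blocking it and no conditioned non-collider, so it is open.
Try {Z2, Z3}:
  P1: blocked at fork node Z3 ∈ conditioning set.
  P2: blocked at fork node Z3 ∈ conditioning set.
  P3: blocked at fork node Z3 ∈ conditioning set.
  P4: blocked at chain node Z2 ∈ conditioning set.
  P5: blocked at chain node Z2 ∈ conditioning set.
  P6: blocked at fork node Z2 ∈ conditioning set.
{Z2, Z3} contains no descendant of Z1 and blocks every backdoor path.
Every element of {Z2, Z3} is needed (dropping Z2 leaves P4 open; dropping Z3 leaves P2 open), so no proper subset is valid.
Among all size-2 subsets of the eligible variables, only {Z2, Z3} blocks every backdoor path, so it is the unique smallest valid adjustment set.

{Z2, Z3}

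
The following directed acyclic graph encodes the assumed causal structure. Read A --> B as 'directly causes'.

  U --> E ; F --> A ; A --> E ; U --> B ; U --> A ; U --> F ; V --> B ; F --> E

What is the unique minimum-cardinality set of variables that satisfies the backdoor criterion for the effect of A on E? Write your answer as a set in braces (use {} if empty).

{F, U}

Variables eligible for adjustment (non-descendants of A, excluding A and E): {B, F, U, V}.
Backdoor paths from A to E:
  P1: A <- U -> F -> E
  P2: A <- U -> E
  P3: A <- F <- U -> E
  P4: A <- F -> E
The empty set is not sufficient: P1 (A <- U -> F -> E) has no collider blocking it and no conditioned non-collider, so it is open.
Try {F, U}:
  P1: blocked at fork node U ∈ conditioning set.
  P2: blocked at fork node U ∈ conditioning set.
  P3: blocked at chain node F ∈ conditioning set.
  P4: blocked at fork node F ∈ conditioning set.
{F, U} contains no descendant of A and blocks every backdoor path.
Every element of {F, U} is needed (dropping F leaves P4 open; dropping U leaves P2 open), so no proper subset is valid.
Among all size-2 subsets of the eligible variables, only {F, U} blocks every backdoor path, so it is the unique smallest valid adjustment set.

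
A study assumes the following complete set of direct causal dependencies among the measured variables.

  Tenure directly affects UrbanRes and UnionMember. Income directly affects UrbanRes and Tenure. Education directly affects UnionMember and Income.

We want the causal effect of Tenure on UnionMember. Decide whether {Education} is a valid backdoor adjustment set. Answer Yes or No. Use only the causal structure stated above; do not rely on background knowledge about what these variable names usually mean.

Yes

Backdoor paths from Tenure to UnionMember (paths whose first edge points into Tenure):
  P1: Tenure <- Income <- Education -> UnionMember
Condition 1 (no descendant of Tenure in the set): holds — descendants of Tenure are {UnionMember, UrbanRes}; none are in {Education}.
Condition 2 (every backdoor path blocked by {Education}):
  P1: blocked at fork node Education ∈ conditioning set.
{Education} satisfies the backdoor criterion.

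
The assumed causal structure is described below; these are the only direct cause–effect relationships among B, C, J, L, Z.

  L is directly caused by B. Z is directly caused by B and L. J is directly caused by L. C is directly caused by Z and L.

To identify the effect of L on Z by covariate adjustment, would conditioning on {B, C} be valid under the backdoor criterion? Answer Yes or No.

No

Backdoor paths from L to Z (paths whose first edge points into L):
  P1: L <- B -> Z
Condition 1 (no descendant of L in the set): FAILS — C is a descendant of L.
Condition 2 (every backdoor path blocked by {B, C}):
  P1: blocked at fork node B ∈ conditioning set.
{B, C} does not satisfy the backdoor criterion.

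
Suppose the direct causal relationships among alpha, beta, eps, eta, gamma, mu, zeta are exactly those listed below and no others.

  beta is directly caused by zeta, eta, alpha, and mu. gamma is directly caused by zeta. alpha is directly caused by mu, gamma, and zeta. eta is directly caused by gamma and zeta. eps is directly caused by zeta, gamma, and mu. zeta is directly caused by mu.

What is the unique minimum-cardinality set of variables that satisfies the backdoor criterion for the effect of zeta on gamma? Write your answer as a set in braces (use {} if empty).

{}

Variables eligible for adjustment (non-descendants of zeta, excluding zeta and gamma): {mu}.
Backdoor paths from zeta to gamma:
  P1: zeta <- mu -> alpha <- gamma
  P2: zeta <- mu -> alpha -> beta <- eta <- gamma
  P3: zeta <- mu -> beta <- alpha <- gamma
  P4: zeta <- mu -> beta <- eta <- gamma
  P5: zeta <- mu -> eps <- gamma
Each backdoor path contains an unconditioned collider, so every path is already blocked with the empty conditioning set:
  P1: blocked at collider alpha (neither it nor any descendant is in the conditioning set).
  P2: blocked at collider beta (neither it nor any descendant is in the conditioning set).
  P3: blocked at collider beta (neither it nor any descendant is in the conditioning set).
  P4: blocked at collider beta (neither it nor any descendant is in the conditioning set).
  P5: blocked at collider eps (neither it nor any descendant is in the conditioning set).
The empty set is therefore the unique smallest valid set.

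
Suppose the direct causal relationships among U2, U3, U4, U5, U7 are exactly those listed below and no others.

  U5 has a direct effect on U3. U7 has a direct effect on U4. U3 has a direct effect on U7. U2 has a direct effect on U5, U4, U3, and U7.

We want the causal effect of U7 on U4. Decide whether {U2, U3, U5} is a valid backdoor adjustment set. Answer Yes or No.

Backdoor paths from U7 to U4 (paths whose first edge points into U7):
  P1: U7 <- U2 -> U4
  P2: U7 <- U3 <- U2 -> U4
  P3: U7 <- U3 <- U5 <- U2 -> U4
Condition 1 (no descendant of U7 in the set): holds — descendants of U7 are {U4}; none are in {U2, U3, U5}.
Condition 2 (every backdoor path blocked by {U2, U3, U5}):
  P1: blocked at fork node U2 ∈ conditioning set.
  P2: blocked at chain node U3 ∈ conditioning set.
  P3: blocked at chain node U3 ∈ conditioning set.
{U2, U3, U5} satisfies the backdoor criterion.

Yes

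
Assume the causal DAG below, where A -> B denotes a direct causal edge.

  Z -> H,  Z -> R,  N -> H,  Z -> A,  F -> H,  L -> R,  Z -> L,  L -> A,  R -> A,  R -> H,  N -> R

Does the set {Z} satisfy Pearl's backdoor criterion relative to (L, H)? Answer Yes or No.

Backdoor paths from L to H (paths whose first edge points into L):
  P1: L <- Z -> R <- N -> H
  P2: L <- Z -> R -> H
  P3: L <- Z -> A <- R <- N -> H
  P4: L <- Z -> A <- R -> H
  P5: L <- Z -> H
Condition 1 (no descendant of L in the set): holds — descendants of L are {A, H, R}; none are in {Z}.
Condition 2 (every backdoor path blocked by {Z}):
  P1: blocked at fork node Z ∈ conditioning set.
  P2: blocked at fork node Z ∈ conditioning set.
  P3: blocked at fork node Z ∈ conditioning set.
  P4: blocked at fork node Z ∈ conditioning set.
  P5: blocked at fork node Z ∈ conditioning set.
{Z} satisfies the backdoor criterion.

Yes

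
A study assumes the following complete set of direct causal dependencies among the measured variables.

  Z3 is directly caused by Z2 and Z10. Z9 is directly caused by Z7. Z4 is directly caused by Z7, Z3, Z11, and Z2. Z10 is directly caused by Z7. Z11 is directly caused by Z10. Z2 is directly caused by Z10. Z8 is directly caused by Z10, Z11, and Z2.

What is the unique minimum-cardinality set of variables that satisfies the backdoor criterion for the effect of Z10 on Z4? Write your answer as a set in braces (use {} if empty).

Variables eligible for adjustment (non-descendants of Z10, excluding Z10 and Z4): {Z7, Z9}.
Backdoor paths from Z10 to Z4:
  P1: Z10 <- Z7 -> Z4
The empty set is not sufficient: P1 (Z10 <- Z7 -> Z4) has no collider blocking it and no conditioned non-collider, so it is open.
Try {Z7}:
  P1: blocked at fork node Z7 ∈ conditioning set.
{Z7} contains no descendant of Z10 and blocks every backdoor path.
No other singleton works — e.g. {Z9} leaves P1 open — so {Z7} is the unique smallest valid adjustment set.

{Z7}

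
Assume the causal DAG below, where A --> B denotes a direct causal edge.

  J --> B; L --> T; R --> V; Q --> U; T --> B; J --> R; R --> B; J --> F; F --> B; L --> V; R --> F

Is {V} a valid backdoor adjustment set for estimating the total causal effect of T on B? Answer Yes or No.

No

Backdoor paths from T to B (paths whose first edge points into T):
  P1: T <- L -> V <- R <- J -> F -> B
  P2: T <- L -> V <- R <- J -> B
  P3: T <- L -> V <- R -> F <- J -> B
  P4: T <- L -> V <- R -> F -> B
  P5: T <- L -> V <- R -> B
Condition 1 (no descendant of T in the set): holds — descendants of T are {B}; none are in {V}.
Condition 2 (every backdoor path blocked by {V}):
  P1: open — collider(s) V are conditioned on (or have a conditioned descendant) and no non-collider on the path is in the set.
  P2: open — collider(s) V are conditioned on (or have a conditioned descendant) and no non-collider on the path is in the set.
  P3: blocked at collider F (neither it nor any descendant is in the conditioning set).
  P4: open — collider(s) V are conditioned on (or have a conditioned descendant) and no non-collider on the path is in the set.
  P5: open — collider(s) V are conditioned on (or have a conditioned descendant) and no non-collider on the path is in the set.
{V} does not satisfy the backdoor criterion.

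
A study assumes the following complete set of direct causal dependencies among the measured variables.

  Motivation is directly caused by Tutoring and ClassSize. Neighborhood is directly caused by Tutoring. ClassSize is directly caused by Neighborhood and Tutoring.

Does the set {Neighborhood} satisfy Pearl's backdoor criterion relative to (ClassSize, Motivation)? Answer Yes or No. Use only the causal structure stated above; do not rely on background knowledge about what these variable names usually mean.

No

Backdoor paths from ClassSize to Motivation (paths whose first edge points into ClassSize):
  P1: ClassSize <- Tutoring -> Motivation
  P2: ClassSize <- Neighborhood <- Tutoring -> Motivation
Condition 1 (no descendant of ClassSize in the set): holds — descendants of ClassSize are {Motivation}; none are in {Neighborhood}.
Condition 2 (every backdoor path blocked by {Neighborhood}):
  P1: open — no interior node is in the conditioning set.
  P2: blocked at chain node Neighborhood ∈ conditioning set.
{Neighborhood} does not satisfy the backdoor criterion.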